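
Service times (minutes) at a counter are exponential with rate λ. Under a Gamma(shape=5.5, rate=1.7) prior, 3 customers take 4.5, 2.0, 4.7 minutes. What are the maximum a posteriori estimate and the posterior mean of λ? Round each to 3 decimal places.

MAP = 0.581, posterior mean = 0.659

Σ times = 11.2. Posterior: Gamma(shape = 5.5+3 = 8.5, rate = 1.7+11.2 = 12.9).
Mode = (α−1)/β = 7.5/12.9 = 0.581.
Mean = α/β = 8.5/12.9 = 0.659.
Mean > mode: the posterior has a right tail.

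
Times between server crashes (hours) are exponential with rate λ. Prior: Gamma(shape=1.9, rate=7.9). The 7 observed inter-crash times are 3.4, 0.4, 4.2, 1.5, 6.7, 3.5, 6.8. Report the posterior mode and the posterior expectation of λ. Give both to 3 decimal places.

MAP: 0.230. Posterior mean: 0.259.

Σ times = 26.5. Posterior: Gamma(shape = 1.9+7 = 8.9, rate = 7.9+26.5 = 34.4).
Mode = (α−1)/β = 7.9/34.4 = 0.230.
Mean = α/β = 8.9/34.4 = 0.259.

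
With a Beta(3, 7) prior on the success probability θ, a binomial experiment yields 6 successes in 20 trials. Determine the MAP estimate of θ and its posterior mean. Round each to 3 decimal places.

θ_MAP = 0.286, E[θ|data] = 0.300

Posterior: Beta(3+6, 7+14) = Beta(9, 21).
Mode = (9−1)/(9+21−2) = 8/28 = 0.286.
Mean = 9/(9+21) = 9/30 = 0.300.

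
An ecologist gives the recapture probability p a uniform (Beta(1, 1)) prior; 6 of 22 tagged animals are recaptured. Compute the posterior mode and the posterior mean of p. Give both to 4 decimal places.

p_MAP = 0.2727, E[p|data] = 0.2917

Posterior: Beta(1+6, 1+16) = Beta(7, 17).
Mode = (7−1)/(7+17−2) = 6/22 = 0.2727.
With a flat prior the MAP equals the MLE, 6/22.
Mean = 7/(7+17) = 7/24 = 0.2917.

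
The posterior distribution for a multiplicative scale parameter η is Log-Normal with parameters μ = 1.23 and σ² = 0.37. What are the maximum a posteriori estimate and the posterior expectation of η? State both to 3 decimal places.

Mode = exp(μ − σ²) = exp(0.86) = 2.363.
Mean = exp(μ + σ²/2) = exp(1.415) = 4.116.
Right-skewed posterior ⇒ mode < mean.

MAP: 2.363. Posterior mean: 4.116.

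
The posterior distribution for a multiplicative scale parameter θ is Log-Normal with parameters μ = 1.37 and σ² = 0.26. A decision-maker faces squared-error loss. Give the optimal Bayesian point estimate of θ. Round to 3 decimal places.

Mode = exp(μ − σ²) = exp(1.11) = 3.034.
Mean = exp(μ + σ²/2) = exp(1.500) = 4.482.
Squared-error loss ⇒ the optimal estimator is the posterior mean.

4.482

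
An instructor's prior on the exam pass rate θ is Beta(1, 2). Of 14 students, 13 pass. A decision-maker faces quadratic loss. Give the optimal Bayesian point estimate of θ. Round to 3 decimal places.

0.824

Posterior: Beta(1+13, 2+1) = Beta(14, 3).
Mode = (14−1)/(14+3−2) = 13/15 = 0.867.
Mean = 14/(14+3) = 14/17 = 0.824.
Quadratic loss ⇒ the optimal estimator is the posterior mean.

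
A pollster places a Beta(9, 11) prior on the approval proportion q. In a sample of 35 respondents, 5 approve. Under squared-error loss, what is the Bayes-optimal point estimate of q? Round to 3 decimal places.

Posterior: Beta(9+5, 11+30) = Beta(14, 41).
Mode = (14−1)/(14+41−2) = 13/53 = 0.245.
Mean = 14/(14+41) = 14/55 = 0.255.
Squared-error loss ⇒ the optimal estimator is the posterior mean.

0.255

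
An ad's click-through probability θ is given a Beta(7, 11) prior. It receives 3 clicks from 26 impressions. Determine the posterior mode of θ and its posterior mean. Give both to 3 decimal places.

Posterior: Beta(7+3, 11+23) = Beta(10, 34).
Mode = (10−1)/(10+34−2) = 9/42 = 0.214.
Mean = 10/(10+34) = 10/44 = 0.227.
Right-skewed posterior ⇒ mode < mean.

MAP: 0.214. Posterior mean: 0.227.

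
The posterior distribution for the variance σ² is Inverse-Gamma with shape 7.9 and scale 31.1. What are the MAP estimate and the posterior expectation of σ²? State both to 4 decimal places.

Mode = β/(α+1) = 31.1/8.9 = 3.4944.
Mean = β/(α−1) = 31.1/6.9 = 4.5072.

σ²_MAP = 3.4944, E[σ²|data] = 4.5072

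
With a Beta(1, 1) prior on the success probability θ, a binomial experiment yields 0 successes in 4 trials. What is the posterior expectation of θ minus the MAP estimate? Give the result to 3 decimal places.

Posterior: Beta(1+0, 1+4) = Beta(1, 5).
Since α = 1 ≤ 1 and β > 1, the Beta density is monotone decreasing on [0,1]; the mode is at 0.
Mean = 1/(1+5) = 0.167.
Difference = 0.167 − 0.000 = 0.167.

0.167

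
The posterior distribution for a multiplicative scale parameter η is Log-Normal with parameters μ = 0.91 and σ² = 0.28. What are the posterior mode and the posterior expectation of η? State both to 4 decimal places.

MAP = 1.8776; posterior mean = 2.8577

Mode = exp(μ − σ²) = exp(0.63) = 1.8776.
Mean = exp(μ + σ²/2) = exp(1.050) = 2.8577.
Right-skewed posterior ⇒ mode < mean.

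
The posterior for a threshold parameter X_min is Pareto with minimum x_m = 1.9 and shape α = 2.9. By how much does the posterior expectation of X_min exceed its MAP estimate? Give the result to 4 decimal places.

1.0000

The Pareto density is strictly decreasing on [x_m, ∞), so the mode is x_m = 1.9000.
Mean = α·x_m/(α−1) = 2.9·1.9/1.9 = 2.9000.
Difference = 2.9000 − 1.9000 = 1.0000.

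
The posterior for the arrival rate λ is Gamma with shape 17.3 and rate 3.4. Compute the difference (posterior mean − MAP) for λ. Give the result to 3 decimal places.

Mode = (α−1)/β = 16.3/3.4 = 4.794.
Mean = α/β = 17.3/3.4 = 5.088.
Difference = 5.088 − 4.794 = 0.294.
The mean is pulled above the mode by the posterior's right skew.

0.294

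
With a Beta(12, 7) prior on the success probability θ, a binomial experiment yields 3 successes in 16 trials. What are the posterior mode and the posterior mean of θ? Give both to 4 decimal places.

Posterior: Beta(12+3, 7+13) = Beta(15, 20).
Mode = (15−1)/(15+20−2) = 14/33 = 0.4242.
Mean = 15/(15+20) = 15/35 = 0.4286.
Mean > mode: the posterior has a right tail.

θ_MAP = 0.4242, E[θ|data] = 0.4286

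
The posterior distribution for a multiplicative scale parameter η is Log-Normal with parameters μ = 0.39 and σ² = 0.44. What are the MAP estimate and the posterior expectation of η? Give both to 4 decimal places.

MAP: 0.9512. Posterior mean: 1.8404.

Mode = exp(μ − σ²) = exp(-0.05) = 0.9512.
Mean = exp(μ + σ²/2) = exp(0.610) = 1.8404.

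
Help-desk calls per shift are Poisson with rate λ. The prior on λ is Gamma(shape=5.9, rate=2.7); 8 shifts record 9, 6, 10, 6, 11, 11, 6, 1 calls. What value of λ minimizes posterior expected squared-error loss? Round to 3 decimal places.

6.159

Σ counts = 60. Posterior: Gamma(shape = 5.9+60 = 65.9, rate = 2.7+8 = 10.7).
Mode = (α−1)/β = 64.9/10.7 = 6.065.
Mean = α/β = 65.9/10.7 = 6.159.
Squared-error loss ⇒ the optimal estimator is the posterior mean.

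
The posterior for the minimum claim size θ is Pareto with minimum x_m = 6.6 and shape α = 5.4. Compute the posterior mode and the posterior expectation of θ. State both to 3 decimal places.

The Pareto density is strictly decreasing on [x_m, ∞), so the mode is x_m = 6.600.
Mean = α·x_m/(α−1) = 5.4·6.6/4.4 = 8.100.
Mean > mode: the posterior has a right tail.

posterior mode = 6.600, posterior expectation = 8.100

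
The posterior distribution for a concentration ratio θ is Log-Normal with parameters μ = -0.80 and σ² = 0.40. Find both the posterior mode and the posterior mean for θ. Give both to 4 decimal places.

Mode = exp(μ − σ²) = exp(-1.20) = 0.3012.
Mean = exp(μ + σ²/2) = exp(-0.600) = 0.5488.
The mean is pulled above the mode by the posterior's right skew.

posterior mode = 0.3012, posterior mean = 0.5488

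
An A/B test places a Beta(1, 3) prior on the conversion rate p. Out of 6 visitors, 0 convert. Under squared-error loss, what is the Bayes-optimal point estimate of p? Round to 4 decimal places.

0.1000

Posterior: Beta(1+0, 3+6) = Beta(1, 9).
Since α = 1 ≤ 1 and β > 1, the Beta density is monotone decreasing on [0,1]; the mode is at 0.
Mean = 1/(1+9) = 0.1000.
Squared-error loss ⇒ the optimal estimator is the posterior mean.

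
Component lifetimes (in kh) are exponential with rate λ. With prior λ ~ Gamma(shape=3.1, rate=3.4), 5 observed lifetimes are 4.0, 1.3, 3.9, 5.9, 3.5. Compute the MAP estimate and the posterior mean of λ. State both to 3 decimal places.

Σ times = 18.6. Posterior: Gamma(shape = 3.1+5 = 8.1, rate = 3.4+18.6 = 22.0).
Mode = (α−1)/β = 7.1/22.0 = 0.323.
Mean = α/β = 8.1/22.0 = 0.368.
Mean > mode: the posterior has a right tail.

λ_MAP = 0.323, E[λ|data] = 0.368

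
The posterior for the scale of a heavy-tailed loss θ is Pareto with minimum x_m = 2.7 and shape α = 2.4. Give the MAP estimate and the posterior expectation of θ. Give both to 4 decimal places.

θ_MAP = 2.7000, E[θ|data] = 4.6286

The Pareto density is strictly decreasing on [x_m, ∞), so the mode is x_m = 2.7000.
Mean = α·x_m/(α−1) = 2.4·2.7/1.4 = 4.6286.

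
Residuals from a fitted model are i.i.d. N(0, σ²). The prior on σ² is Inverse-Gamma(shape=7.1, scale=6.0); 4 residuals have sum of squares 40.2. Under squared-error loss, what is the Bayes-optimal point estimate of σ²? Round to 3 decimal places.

3.222

Posterior: Inverse-Gamma(shape = 7.1+4/2 = 9.1, scale = 6.0+40.2/2 = 26.1).
Mode = β/(α+1) = 26.1/10.1 = 2.584.
Mean = β/(α−1) = 26.1/8.1 = 3.222.
Squared-error loss ⇒ the optimal estimator is the posterior mean.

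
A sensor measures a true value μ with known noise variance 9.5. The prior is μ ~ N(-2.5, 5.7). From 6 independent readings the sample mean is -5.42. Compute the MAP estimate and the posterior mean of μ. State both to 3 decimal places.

Posterior for μ is Normal. Precision-weighted mean: (1/5.7·-2.5 + 6/9.5·-5.42) / (1/5.7 + 6/9.5) = -4.785.
A Normal posterior is symmetric, so mode = mean.

μ_MAP = -4.785, E[μ|data] = -4.785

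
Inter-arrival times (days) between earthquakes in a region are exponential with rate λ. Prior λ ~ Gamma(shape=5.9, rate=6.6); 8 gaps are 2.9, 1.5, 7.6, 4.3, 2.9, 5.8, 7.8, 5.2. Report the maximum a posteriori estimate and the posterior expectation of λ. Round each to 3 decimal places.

Σ times = 38.0. Posterior: Gamma(shape = 5.9+8 = 13.9, rate = 6.6+38.0 = 44.6).
Mode = (α−1)/β = 12.9/44.6 = 0.289.
Mean = α/β = 13.9/44.6 = 0.312.
The mean is pulled above the mode by the posterior's right skew.

MAP = 0.289; posterior mean = 0.312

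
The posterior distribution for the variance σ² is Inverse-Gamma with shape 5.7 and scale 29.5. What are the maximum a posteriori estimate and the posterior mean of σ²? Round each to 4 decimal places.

Mode = β/(α+1) = 29.5/6.7 = 4.4030.
Mean = β/(α−1) = 29.5/4.7 = 6.2766.
The posterior is right-skewed, so the mean exceeds the mode.

maximum a posteriori estimate = 4.4030, posterior mean = 6.2766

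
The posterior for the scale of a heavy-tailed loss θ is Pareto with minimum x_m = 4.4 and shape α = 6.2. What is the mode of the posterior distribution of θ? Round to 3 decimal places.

4.400

The Pareto density is strictly decreasing on [x_m, ∞), so the mode is x_m = 4.400.
Mean = α·x_m/(α−1) = 6.2·4.4/5.2 = 5.246.
This is the posterior mode — the MAP estimate.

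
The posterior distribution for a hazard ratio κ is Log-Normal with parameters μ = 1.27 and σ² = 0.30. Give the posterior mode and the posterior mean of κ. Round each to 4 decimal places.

Mode = exp(μ − σ²) = exp(0.97) = 2.6379.
Mean = exp(μ + σ²/2) = exp(1.420) = 4.1371.

MAP = 2.6379, posterior mean = 4.1371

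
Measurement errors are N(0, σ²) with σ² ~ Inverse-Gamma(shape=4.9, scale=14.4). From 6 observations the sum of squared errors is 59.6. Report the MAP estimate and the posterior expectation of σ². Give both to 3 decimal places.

MAP = 4.966; posterior mean = 6.406

Posterior: Inverse-Gamma(shape = 4.9+6/2 = 7.9, scale = 14.4+59.6/2 = 44.2).
Mode = β/(α+1) = 44.2/8.9 = 4.966.
Mean = β/(α−1) = 44.2/6.9 = 6.406.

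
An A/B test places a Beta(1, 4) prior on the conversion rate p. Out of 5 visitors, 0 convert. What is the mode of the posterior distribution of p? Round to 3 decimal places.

Posterior: Beta(1+0, 4+5) = Beta(1, 9).
Since α = 1 ≤ 1 and β > 1, the Beta density is monotone decreasing on [0,1]; the mode is at 0.
Mean = 1/(1+9) = 0.100.
This is the posterior mode — the MAP estimate.

0.000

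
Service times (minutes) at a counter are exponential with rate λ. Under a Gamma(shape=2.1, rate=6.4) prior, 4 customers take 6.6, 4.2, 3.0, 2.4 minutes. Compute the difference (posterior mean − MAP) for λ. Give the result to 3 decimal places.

Σ times = 16.2. Posterior: Gamma(shape = 2.1+4 = 6.1, rate = 6.4+16.2 = 22.6).
Mode = (α−1)/β = 5.1/22.6 = 0.226.
Mean = α/β = 6.1/22.6 = 0.270.
Difference = 0.270 − 0.226 = 0.044.

0.044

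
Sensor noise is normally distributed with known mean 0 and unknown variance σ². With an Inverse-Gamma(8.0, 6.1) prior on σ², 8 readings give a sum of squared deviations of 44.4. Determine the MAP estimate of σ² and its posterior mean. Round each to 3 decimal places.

MAP = 2.177; posterior mean = 2.573

Posterior: Inverse-Gamma(shape = 8.0+8/2 = 12.0, scale = 6.1+44.4/2 = 28.3).
Mode = β/(α+1) = 28.3/13.0 = 2.177.
Mean = β/(α−1) = 28.3/11.0 = 2.573.
The mean is pulled above the mode by the posterior's right skew.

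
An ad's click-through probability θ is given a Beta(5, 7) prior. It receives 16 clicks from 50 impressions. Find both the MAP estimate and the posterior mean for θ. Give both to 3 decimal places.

Posterior: Beta(5+16, 7+34) = Beta(21, 41).
Mode = (21−1)/(21+41−2) = 20/60 = 0.333.
Mean = 21/(21+41) = 21/62 = 0.339.
The mean is pulled above the mode by the posterior's right skew.

MAP = 0.333; posterior mean = 0.339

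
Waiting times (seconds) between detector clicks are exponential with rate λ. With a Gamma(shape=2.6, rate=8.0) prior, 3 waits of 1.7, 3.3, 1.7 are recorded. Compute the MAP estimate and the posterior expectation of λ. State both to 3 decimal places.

Σ times = 6.7. Posterior: Gamma(shape = 2.6+3 = 5.6, rate = 8.0+6.7 = 14.7).
Mode = (α−1)/β = 4.6/14.7 = 0.313.
Mean = α/β = 5.6/14.7 = 0.381.

MAP: 0.313. Posterior mean: 0.381.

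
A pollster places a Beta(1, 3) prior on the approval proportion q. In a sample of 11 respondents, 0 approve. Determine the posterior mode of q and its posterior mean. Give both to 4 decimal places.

Posterior: Beta(1+0, 3+11) = Beta(1, 14).
Since α = 1 ≤ 1 and β > 1, the Beta density is monotone decreasing on [0,1]; the mode is at 0.
Mean = 1/(1+14) = 0.0667.

MAP = 0.0000, posterior mean = 0.0667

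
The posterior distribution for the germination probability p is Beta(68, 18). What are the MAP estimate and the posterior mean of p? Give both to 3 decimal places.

p_MAP = 0.798, E[p|data] = 0.791

Mode = (68−1)/(68+18−2) = 67/84 = 0.798.
Mean = 68/(68+18) = 68/86 = 0.791.
The posterior is left-skewed, so the mode exceeds the mean.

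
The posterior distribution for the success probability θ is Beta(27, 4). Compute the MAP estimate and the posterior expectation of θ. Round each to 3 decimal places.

θ_MAP = 0.897, E[θ|data] = 0.871

Mode = (27−1)/(27+4−2) = 26/29 = 0.897.
Mean = 27/(27+4) = 27/31 = 0.871.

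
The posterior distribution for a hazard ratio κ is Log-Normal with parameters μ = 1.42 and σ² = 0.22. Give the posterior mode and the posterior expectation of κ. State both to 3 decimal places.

Mode = exp(μ − σ²) = exp(1.20) = 3.320.
Mean = exp(μ + σ²/2) = exp(1.530) = 4.618.
The mean is pulled above the mode by the posterior's right skew.

MAP = 3.320, posterior mean = 4.618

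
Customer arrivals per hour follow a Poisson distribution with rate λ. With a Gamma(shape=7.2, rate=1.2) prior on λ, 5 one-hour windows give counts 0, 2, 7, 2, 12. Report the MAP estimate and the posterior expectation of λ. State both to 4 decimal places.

Σ counts = 23. Posterior: Gamma(shape = 7.2+23 = 30.2, rate = 1.2+5 = 6.2).
Mode = (α−1)/β = 29.2/6.2 = 4.7097.
Mean = α/β = 30.2/6.2 = 4.8710.
Right-skewed posterior ⇒ mode < mean.

MAP = 4.7097; posterior mean = 4.8710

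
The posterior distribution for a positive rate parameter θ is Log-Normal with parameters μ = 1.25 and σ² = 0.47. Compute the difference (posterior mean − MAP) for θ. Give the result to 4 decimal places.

2.2335

Mode = exp(μ − σ²) = exp(0.78) = 2.1815.
Mean = exp(μ + σ²/2) = exp(1.485) = 4.4150.
Difference = 4.4150 − 2.1815 = 2.2335.
The mean is pulled above the mode by the posterior's right skew.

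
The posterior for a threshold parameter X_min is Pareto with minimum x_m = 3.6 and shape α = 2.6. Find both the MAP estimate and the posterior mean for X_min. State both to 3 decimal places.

MAP: 3.600. Posterior mean: 5.850.

The Pareto density is strictly decreasing on [x_m, ∞), so the mode is x_m = 3.600.
Mean = α·x_m/(α−1) = 2.6·3.6/1.6 = 5.850.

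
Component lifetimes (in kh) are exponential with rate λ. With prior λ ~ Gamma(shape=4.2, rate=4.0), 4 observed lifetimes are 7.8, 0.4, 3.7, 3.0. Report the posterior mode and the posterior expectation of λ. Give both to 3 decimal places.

Σ times = 14.9. Posterior: Gamma(shape = 4.2+4 = 8.2, rate = 4.0+14.9 = 18.9).
Mode = (α−1)/β = 7.2/18.9 = 0.381.
Mean = α/β = 8.2/18.9 = 0.434.
Right-skewed posterior ⇒ mode < mean.

λ_MAP = 0.381, E[λ|data] = 0.434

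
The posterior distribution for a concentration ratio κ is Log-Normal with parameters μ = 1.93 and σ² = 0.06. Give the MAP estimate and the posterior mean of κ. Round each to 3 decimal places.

MAP estimate = 6.488, posterior mean = 7.099

Mode = exp(μ − σ²) = exp(1.87) = 6.488.
Mean = exp(μ + σ²/2) = exp(1.960) = 7.099.
The posterior is right-skewed, so the mean exceeds the mode.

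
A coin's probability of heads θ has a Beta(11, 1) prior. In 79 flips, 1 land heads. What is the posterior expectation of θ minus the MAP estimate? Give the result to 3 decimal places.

0.008

Posterior: Beta(11+1, 1+78) = Beta(12, 79).
Mode = (12−1)/(12+79−2) = 11/89 = 0.124.
Mean = 12/(12+79) = 12/91 = 0.132.
Difference = 0.132 − 0.124 = 0.008.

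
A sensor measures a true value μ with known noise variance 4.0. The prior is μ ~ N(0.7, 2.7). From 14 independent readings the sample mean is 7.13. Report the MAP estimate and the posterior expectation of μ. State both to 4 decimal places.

Posterior for μ is Normal. Precision-weighted mean: (1/2.7·0.7 + 14/4.0·7.13) / (1/2.7 + 14/4.0) = 6.5147.
A Normal posterior is symmetric, so mode = mean.

MAP = 6.5147, posterior mean = 6.5147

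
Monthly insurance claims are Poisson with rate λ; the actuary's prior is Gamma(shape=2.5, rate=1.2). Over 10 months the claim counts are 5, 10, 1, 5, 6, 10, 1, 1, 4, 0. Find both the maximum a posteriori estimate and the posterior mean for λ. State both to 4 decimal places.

Σ counts = 43. Posterior: Gamma(shape = 2.5+43 = 45.5, rate = 1.2+10 = 11.2).
Mode = (α−1)/β = 44.5/11.2 = 3.9732.
Mean = α/β = 45.5/11.2 = 4.0625.

MAP: 3.9732. Posterior mean: 4.0625.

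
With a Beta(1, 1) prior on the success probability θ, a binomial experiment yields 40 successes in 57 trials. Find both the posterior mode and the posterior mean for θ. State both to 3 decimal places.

θ_MAP = 0.702, E[θ|data] = 0.695

Posterior: Beta(1+40, 1+17) = Beta(41, 18).
Mode = (41−1)/(41+18−2) = 40/57 = 0.702.
With a flat prior the MAP equals the MLE, 40/57.
Mean = 41/(41+18) = 41/59 = 0.695.
The posterior is left-skewed, so the mode exceeds the mean.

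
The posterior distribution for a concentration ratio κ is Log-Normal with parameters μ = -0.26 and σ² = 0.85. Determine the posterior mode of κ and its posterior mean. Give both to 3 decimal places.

Mode = exp(μ − σ²) = exp(-1.11) = 0.330.
Mean = exp(μ + σ²/2) = exp(0.165) = 1.179.

MAP = 0.330; posterior mean = 1.179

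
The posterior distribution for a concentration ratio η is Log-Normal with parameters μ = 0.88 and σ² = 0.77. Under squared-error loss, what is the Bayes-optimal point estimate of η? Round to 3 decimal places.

Mode = exp(μ − σ²) = exp(0.11) = 1.116.
Mean = exp(μ + σ²/2) = exp(1.265) = 3.543.
Squared-error loss ⇒ the optimal estimator is the posterior mean.

3.543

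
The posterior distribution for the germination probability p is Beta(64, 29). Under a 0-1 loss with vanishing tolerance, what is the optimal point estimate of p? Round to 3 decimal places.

Mode = (64−1)/(64+29−2) = 63/91 = 0.692.
Mean = 64/(64+29) = 64/93 = 0.688.
This is the posterior mode — the MAP estimate.

0.692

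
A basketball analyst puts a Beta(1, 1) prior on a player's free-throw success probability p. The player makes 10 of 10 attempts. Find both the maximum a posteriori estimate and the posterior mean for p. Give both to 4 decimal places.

MAP = 1.0000; posterior mean = 0.9167

Posterior: Beta(1+10, 1+0) = Beta(11, 1).
Since β = 1 ≤ 1 and α > 1, the Beta density is monotone increasing on [0,1]; the mode is at 1.
Mean = 11/(11+1) = 0.9167.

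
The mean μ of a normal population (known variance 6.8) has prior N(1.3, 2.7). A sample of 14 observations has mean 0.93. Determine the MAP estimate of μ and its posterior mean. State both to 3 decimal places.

μ_MAP = 0.986, E[μ|data] = 0.986

Posterior for μ is Normal. Precision-weighted mean: (1/2.7·1.3 + 14/6.8·0.93) / (1/2.7 + 14/6.8) = 0.986.
A Normal posterior is symmetric, so mode = mean.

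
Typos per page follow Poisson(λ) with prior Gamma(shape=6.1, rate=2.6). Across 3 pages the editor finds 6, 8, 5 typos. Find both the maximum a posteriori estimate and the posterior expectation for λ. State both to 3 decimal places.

MAP = 4.304; posterior mean = 4.482

Σ counts = 19. Posterior: Gamma(shape = 6.1+19 = 25.1, rate = 2.6+3 = 5.6).
Mode = (α−1)/β = 24.1/5.6 = 4.304.
Mean = α/β = 25.1/5.6 = 4.482.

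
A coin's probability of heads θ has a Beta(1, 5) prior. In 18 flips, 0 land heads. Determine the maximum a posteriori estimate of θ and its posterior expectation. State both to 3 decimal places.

θ_MAP = 0.000, E[θ|data] = 0.042

Posterior: Beta(1+0, 5+18) = Beta(1, 23).
Since α = 1 ≤ 1 and β > 1, the Beta density is monotone decreasing on [0,1]; the mode is at 0.
Mean = 1/(1+23) = 0.042.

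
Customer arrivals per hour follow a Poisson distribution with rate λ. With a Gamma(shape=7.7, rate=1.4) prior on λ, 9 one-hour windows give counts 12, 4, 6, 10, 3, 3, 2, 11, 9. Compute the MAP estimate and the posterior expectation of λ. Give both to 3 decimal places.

λ_MAP = 6.413, E[λ|data] = 6.510

Σ counts = 60. Posterior: Gamma(shape = 7.7+60 = 67.7, rate = 1.4+9 = 10.4).
Mode = (α−1)/β = 66.7/10.4 = 6.413.
Mean = α/β = 67.7/10.4 = 6.510.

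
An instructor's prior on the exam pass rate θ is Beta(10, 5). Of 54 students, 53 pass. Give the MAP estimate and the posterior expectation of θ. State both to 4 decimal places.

MAP = 0.9254; posterior mean = 0.9130

Posterior: Beta(10+53, 5+1) = Beta(63, 6).
Mode = (63−1)/(63+6−2) = 62/67 = 0.9254.
Mean = 63/(63+6) = 63/69 = 0.9130.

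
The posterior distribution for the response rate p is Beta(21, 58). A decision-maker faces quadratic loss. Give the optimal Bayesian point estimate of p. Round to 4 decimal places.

0.2658

Mode = (21−1)/(21+58−2) = 20/77 = 0.2597.
Mean = 21/(21+58) = 21/79 = 0.2658.
Quadratic loss ⇒ the optimal estimator is the posterior mean.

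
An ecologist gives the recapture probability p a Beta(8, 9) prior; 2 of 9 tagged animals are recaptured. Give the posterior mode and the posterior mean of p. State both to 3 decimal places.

p_MAP = 0.375, E[p|data] = 0.385

Posterior: Beta(8+2, 9+7) = Beta(10, 16).
Mode = (10−1)/(10+16−2) = 9/24 = 0.375.
Mean = 10/(10+16) = 10/26 = 0.385.
Right-skewed posterior ⇒ mode < mean.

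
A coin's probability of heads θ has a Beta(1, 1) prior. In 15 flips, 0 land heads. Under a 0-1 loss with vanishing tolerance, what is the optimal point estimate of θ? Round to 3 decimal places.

Posterior: Beta(1+0, 1+15) = Beta(1, 16).
Since α = 1 ≤ 1 and β > 1, the Beta density is monotone decreasing on [0,1]; the mode is at 0.
Mean = 1/(1+16) = 0.059.
This is the posterior mode — the MAP estimate.

0.000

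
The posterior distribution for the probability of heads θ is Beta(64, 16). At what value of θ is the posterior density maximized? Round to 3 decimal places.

0.808

Mode = (64−1)/(64+16−2) = 63/78 = 0.808.
Mean = 64/(64+16) = 64/80 = 0.800.
This is the posterior mode — the MAP estimate.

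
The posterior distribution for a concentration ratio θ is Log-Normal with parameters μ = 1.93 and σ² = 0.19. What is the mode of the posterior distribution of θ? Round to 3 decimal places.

5.697

Mode = exp(μ − σ²) = exp(1.74) = 5.697.
Mean = exp(μ + σ²/2) = exp(2.025) = 7.576.
This is the posterior mode — the MAP estimate.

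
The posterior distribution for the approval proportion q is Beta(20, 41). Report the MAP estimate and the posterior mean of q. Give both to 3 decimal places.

Mode = (20−1)/(20+41−2) = 19/59 = 0.322.
Mean = 20/(20+41) = 20/61 = 0.328.
The posterior is right-skewed, so the mean exceeds the mode.

MAP = 0.322, posterior mean = 0.328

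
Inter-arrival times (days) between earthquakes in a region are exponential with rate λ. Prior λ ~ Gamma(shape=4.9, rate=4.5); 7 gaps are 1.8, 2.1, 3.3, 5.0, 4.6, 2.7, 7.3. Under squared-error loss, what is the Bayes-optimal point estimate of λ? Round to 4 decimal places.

Σ times = 26.8. Posterior: Gamma(shape = 4.9+7 = 11.9, rate = 4.5+26.8 = 31.3).
Mode = (α−1)/β = 10.9/31.3 = 0.3482.
Mean = α/β = 11.9/31.3 = 0.3802.
Squared-error loss ⇒ the optimal estimator is the posterior mean.

0.3802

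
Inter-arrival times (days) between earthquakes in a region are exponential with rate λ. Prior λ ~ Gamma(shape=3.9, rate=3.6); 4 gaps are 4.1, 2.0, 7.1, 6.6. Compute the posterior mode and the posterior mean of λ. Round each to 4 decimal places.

Σ times = 19.8. Posterior: Gamma(shape = 3.9+4 = 7.9, rate = 3.6+19.8 = 23.4).
Mode = (α−1)/β = 6.9/23.4 = 0.2949.
Mean = α/β = 7.9/23.4 = 0.3376.

MAP: 0.2949. Posterior mean: 0.3376.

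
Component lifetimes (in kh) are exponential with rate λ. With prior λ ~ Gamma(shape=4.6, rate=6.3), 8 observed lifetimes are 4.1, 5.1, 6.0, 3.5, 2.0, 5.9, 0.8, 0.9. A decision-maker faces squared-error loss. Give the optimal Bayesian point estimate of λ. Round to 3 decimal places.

Σ times = 28.3. Posterior: Gamma(shape = 4.6+8 = 12.6, rate = 6.3+28.3 = 34.6).
Mode = (α−1)/β = 11.6/34.6 = 0.335.
Mean = α/β = 12.6/34.6 = 0.364.
Squared-error loss ⇒ the optimal estimator is the posterior mean.

0.364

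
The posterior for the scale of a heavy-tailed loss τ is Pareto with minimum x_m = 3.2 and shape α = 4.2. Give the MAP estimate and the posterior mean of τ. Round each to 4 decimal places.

MAP estimate = 3.2000, posterior mean = 4.2000

The Pareto density is strictly decreasing on [x_m, ∞), so the mode is x_m = 3.2000.
Mean = α·x_m/(α−1) = 4.2·3.2/3.2 = 4.2000.
The posterior is right-skewed, so the mean exceeds the mode.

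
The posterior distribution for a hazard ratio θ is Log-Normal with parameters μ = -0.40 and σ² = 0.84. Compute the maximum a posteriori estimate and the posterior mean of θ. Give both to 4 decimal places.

Mode = exp(μ − σ²) = exp(-1.24) = 0.2894.
Mean = exp(μ + σ²/2) = exp(0.020) = 1.0202.

MAP = 0.2894; posterior mean = 1.0202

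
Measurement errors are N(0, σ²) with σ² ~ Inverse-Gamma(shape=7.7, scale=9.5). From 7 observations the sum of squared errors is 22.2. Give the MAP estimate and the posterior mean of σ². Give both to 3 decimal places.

MAP: 1.689. Posterior mean: 2.020.

Posterior: Inverse-Gamma(shape = 7.7+7/2 = 11.2, scale = 9.5+22.2/2 = 20.6).
Mode = β/(α+1) = 20.6/12.2 = 1.689.
Mean = β/(α−1) = 20.6/10.2 = 2.020.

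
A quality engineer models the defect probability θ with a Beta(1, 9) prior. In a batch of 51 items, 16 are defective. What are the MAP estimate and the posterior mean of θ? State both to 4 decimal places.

Posterior: Beta(1+16, 9+35) = Beta(17, 44).
Mode = (17−1)/(17+44−2) = 16/59 = 0.2712.
Mean = 17/(17+44) = 17/61 = 0.2787.

θ_MAP = 0.2712, E[θ|data] = 0.2787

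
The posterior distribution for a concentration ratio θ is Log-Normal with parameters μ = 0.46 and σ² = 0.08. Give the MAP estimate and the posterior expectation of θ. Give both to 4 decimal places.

Mode = exp(μ − σ²) = exp(0.38) = 1.4623.
Mean = exp(μ + σ²/2) = exp(0.500) = 1.6487.
Right-skewed posterior ⇒ mode < mean.

MAP: 1.4623. Posterior mean: 1.6487.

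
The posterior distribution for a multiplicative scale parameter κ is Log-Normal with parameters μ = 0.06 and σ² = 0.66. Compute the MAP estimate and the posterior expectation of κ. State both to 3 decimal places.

Mode = exp(μ − σ²) = exp(-0.60) = 0.549.
Mean = exp(μ + σ²/2) = exp(0.390) = 1.477.
Mean > mode: the posterior has a right tail.

MAP = 0.549, posterior mean = 1.477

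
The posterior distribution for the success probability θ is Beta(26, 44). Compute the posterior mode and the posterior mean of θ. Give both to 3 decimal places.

posterior mode = 0.368, posterior mean = 0.371

Mode = (26−1)/(26+44−2) = 25/68 = 0.368.
Mean = 26/(26+44) = 26/70 = 0.371.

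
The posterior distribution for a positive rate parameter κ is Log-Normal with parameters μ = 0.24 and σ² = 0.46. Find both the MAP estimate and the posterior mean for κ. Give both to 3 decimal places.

Mode = exp(μ − σ²) = exp(-0.22) = 0.803.
Mean = exp(μ + σ²/2) = exp(0.470) = 1.600.

MAP = 0.803, posterior mean = 1.600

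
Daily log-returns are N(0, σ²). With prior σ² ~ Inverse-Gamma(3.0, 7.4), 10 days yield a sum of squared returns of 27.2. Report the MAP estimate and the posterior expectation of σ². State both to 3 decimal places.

MAP = 2.333, posterior mean = 3.000

Posterior: Inverse-Gamma(shape = 3.0+10/2 = 8.0, scale = 7.4+27.2/2 = 21.0).
Mode = β/(α+1) = 21.0/9.0 = 2.333.
Mean = β/(α−1) = 21.0/7.0 = 3.000.
The mean is pulled above the mode by the posterior's right skew.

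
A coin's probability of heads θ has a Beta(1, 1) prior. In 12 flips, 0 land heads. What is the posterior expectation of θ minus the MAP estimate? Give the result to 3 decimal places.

Posterior: Beta(1+0, 1+12) = Beta(1, 13).
Since α = 1 ≤ 1 and β > 1, the Beta density is monotone decreasing on [0,1]; the mode is at 0.
Mean = 1/(1+13) = 0.071.
Difference = 0.071 − 0.000 = 0.071.
Mean > mode: the posterior has a right tail.

0.071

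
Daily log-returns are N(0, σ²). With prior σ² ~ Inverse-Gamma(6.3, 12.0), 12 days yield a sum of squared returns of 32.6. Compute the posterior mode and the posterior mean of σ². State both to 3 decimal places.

posterior mode = 2.128, posterior mean = 2.504

Posterior: Inverse-Gamma(shape = 6.3+12/2 = 12.3, scale = 12.0+32.6/2 = 28.3).
Mode = β/(α+1) = 28.3/13.3 = 2.128.
Mean = β/(α−1) = 28.3/11.3 = 2.504.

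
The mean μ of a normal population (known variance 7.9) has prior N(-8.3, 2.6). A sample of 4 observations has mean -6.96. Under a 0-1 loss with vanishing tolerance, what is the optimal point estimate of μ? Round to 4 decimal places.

-7.5385

Posterior for μ is Normal. Precision-weighted mean: (1/2.6·-8.3 + 4/7.9·-6.96) / (1/2.6 + 4/7.9) = -7.5385.
A Normal posterior is symmetric, so mode = mean.
This is the posterior mode — the MAP estimate.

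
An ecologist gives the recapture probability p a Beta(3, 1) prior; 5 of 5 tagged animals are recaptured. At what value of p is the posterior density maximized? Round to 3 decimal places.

Posterior: Beta(3+5, 1+0) = Beta(8, 1).
Since β = 1 ≤ 1 and α > 1, the Beta density is monotone increasing on [0,1]; the mode is at 1.
Mean = 8/(8+1) = 0.889.
This is the posterior mode — the MAP estimate.

1.000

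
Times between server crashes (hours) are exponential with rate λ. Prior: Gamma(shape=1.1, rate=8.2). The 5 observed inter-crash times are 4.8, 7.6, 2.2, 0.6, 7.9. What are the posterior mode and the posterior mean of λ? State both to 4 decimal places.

λ_MAP = 0.1629, E[λ|data] = 0.1949

Σ times = 23.1. Posterior: Gamma(shape = 1.1+5 = 6.1, rate = 8.2+23.1 = 31.3).
Mode = (α−1)/β = 5.1/31.3 = 0.1629.
Mean = α/β = 6.1/31.3 = 0.1949.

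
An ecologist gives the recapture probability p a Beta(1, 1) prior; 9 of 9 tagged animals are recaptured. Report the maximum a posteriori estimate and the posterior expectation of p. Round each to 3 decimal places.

Posterior: Beta(1+9, 1+0) = Beta(10, 1).
Since β = 1 ≤ 1 and α > 1, the Beta density is monotone increasing on [0,1]; the mode is at 1.
Mean = 10/(10+1) = 0.909.
Mode > mean: the posterior has a left tail.

maximum a posteriori estimate = 1.000, posterior expectation = 0.909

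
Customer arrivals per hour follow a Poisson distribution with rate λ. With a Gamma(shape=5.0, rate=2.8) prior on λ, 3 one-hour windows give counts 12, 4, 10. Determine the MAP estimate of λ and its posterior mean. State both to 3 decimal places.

MAP = 5.172, posterior mean = 5.345

Σ counts = 26. Posterior: Gamma(shape = 5.0+26 = 31.0, rate = 2.8+3 = 5.8).
Mode = (α−1)/β = 30.0/5.8 = 5.172.
Mean = α/β = 31.0/5.8 = 5.345.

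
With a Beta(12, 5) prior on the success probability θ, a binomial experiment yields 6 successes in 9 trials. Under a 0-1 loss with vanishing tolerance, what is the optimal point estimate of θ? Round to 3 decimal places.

Posterior: Beta(12+6, 5+3) = Beta(18, 8).
Mode = (18−1)/(18+8−2) = 17/24 = 0.708.
Mean = 18/(18+8) = 18/26 = 0.692.
This is the posterior mode — the MAP estimate.

0.708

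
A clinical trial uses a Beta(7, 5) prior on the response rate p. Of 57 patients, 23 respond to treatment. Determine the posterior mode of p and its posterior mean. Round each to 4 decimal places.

posterior mode = 0.4328, posterior mean = 0.4348

Posterior: Beta(7+23, 5+34) = Beta(30, 39).
Mode = (30−1)/(30+39−2) = 29/67 = 0.4328.
Mean = 30/(30+39) = 30/69 = 0.4348.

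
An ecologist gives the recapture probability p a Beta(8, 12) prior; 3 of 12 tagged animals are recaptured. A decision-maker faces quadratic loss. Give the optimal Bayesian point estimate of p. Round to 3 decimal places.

Posterior: Beta(8+3, 12+9) = Beta(11, 21).
Mode = (11−1)/(11+21−2) = 10/30 = 0.333.
Mean = 11/(11+21) = 11/32 = 0.344.
Quadratic loss ⇒ the optimal estimator is the posterior mean.

0.344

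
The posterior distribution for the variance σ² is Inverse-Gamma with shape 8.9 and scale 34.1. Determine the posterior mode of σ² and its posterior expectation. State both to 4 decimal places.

MAP = 3.4444; posterior mean = 4.3165

Mode = β/(α+1) = 34.1/9.9 = 3.4444.
Mean = β/(α−1) = 34.1/7.9 = 4.3165.
Right-skewed posterior ⇒ mode < mean.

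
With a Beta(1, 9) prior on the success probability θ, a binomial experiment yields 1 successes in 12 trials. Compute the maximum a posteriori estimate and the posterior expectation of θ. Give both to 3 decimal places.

Posterior: Beta(1+1, 9+11) = Beta(2, 20).
Mode = (2−1)/(2+20−2) = 1/20 = 0.050.
Mean = 2/(2+20) = 2/22 = 0.091.

MAP = 0.050; posterior mean = 0.091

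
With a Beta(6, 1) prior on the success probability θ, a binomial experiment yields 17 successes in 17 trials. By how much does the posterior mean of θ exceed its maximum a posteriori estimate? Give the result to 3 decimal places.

Posterior: Beta(6+17, 1+0) = Beta(23, 1).
Since β = 1 ≤ 1 and α > 1, the Beta density is monotone increasing on [0,1]; the mode is at 1.
Mean = 23/(23+1) = 0.958.
Difference = 0.958 − 1.000 = -0.042.
The posterior is left-skewed, so the mode exceeds the mean.

-0.042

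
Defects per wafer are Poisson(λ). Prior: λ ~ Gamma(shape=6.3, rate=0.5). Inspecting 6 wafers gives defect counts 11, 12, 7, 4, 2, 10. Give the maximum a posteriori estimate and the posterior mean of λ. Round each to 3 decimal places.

Σ counts = 46. Posterior: Gamma(shape = 6.3+46 = 52.3, rate = 0.5+6 = 6.5).
Mode = (α−1)/β = 51.3/6.5 = 7.892.
Mean = α/β = 52.3/6.5 = 8.046.
The posterior is right-skewed, so the mean exceeds the mode.

λ_MAP = 7.892, E[λ|data] = 8.046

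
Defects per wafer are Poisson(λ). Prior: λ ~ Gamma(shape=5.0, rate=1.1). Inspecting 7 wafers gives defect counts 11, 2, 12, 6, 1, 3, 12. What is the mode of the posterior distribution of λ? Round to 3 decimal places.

6.296

Σ counts = 47. Posterior: Gamma(shape = 5.0+47 = 52.0, rate = 1.1+7 = 8.1).
Mode = (α−1)/β = 51.0/8.1 = 6.296.
Mean = α/β = 52.0/8.1 = 6.420.
This is the posterior mode — the MAP estimate.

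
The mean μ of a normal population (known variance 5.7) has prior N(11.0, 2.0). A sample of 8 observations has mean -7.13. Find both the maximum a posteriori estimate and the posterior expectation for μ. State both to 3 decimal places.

MAP = -2.368; posterior mean = -2.368

Posterior for μ is Normal. Precision-weighted mean: (1/2.0·11.0 + 8/5.7·-7.13) / (1/2.0 + 8/5.7) = -2.368.
A Normal posterior is symmetric, so mode = mean.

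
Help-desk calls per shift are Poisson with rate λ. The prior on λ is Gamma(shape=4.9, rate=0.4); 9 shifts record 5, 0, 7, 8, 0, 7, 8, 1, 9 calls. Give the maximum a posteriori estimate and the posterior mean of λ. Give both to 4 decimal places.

MAP = 5.2021; posterior mean = 5.3085

Σ counts = 45. Posterior: Gamma(shape = 4.9+45 = 49.9, rate = 0.4+9 = 9.4).
Mode = (α−1)/β = 48.9/9.4 = 5.2021.
Mean = α/β = 49.9/9.4 = 5.3085.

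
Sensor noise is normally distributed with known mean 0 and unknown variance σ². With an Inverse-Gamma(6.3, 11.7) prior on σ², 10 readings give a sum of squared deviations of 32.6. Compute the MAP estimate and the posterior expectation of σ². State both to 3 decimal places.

Posterior: Inverse-Gamma(shape = 6.3+10/2 = 11.3, scale = 11.7+32.6/2 = 28.0).
Mode = β/(α+1) = 28.0/12.3 = 2.276.
Mean = β/(α−1) = 28.0/10.3 = 2.718.
The posterior is right-skewed, so the mean exceeds the mode.

MAP: 2.276. Posterior mean: 2.718.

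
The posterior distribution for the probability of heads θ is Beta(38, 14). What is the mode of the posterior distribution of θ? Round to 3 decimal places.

Mode = (38−1)/(38+14−2) = 37/50 = 0.740.
Mean = 38/(38+14) = 38/52 = 0.731.
This is the posterior mode — the MAP estimate.

0.740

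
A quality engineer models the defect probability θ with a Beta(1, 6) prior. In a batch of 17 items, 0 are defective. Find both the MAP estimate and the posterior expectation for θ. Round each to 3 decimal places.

MAP estimate = 0.000, posterior expectation = 0.042

Posterior: Beta(1+0, 6+17) = Beta(1, 23).
Since α = 1 ≤ 1 and β > 1, the Beta density is monotone decreasing on [0,1]; the mode is at 0.
Mean = 1/(1+23) = 0.042.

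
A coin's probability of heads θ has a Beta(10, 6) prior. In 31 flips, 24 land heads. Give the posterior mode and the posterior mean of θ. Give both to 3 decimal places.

MAP: 0.733. Posterior mean: 0.723.

Posterior: Beta(10+24, 6+7) = Beta(34, 13).
Mode = (34−1)/(34+13−2) = 33/45 = 0.733.
Mean = 34/(34+13) = 34/47 = 0.723.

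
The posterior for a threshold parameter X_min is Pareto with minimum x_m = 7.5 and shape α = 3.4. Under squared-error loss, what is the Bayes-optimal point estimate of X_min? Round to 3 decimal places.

10.625

The Pareto density is strictly decreasing on [x_m, ∞), so the mode is x_m = 7.500.
Mean = α·x_m/(α−1) = 3.4·7.5/2.4 = 10.625.
Squared-error loss ⇒ the optimal estimator is the posterior mean.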